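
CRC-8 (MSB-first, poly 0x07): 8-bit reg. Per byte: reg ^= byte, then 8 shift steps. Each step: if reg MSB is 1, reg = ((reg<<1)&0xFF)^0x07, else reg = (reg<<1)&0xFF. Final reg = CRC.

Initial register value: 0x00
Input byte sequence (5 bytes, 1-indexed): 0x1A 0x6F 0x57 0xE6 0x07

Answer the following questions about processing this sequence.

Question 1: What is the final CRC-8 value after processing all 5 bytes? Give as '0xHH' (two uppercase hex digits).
Answer: 0x72

Derivation:
After byte 1 (0x1A): reg=0x46
After byte 2 (0x6F): reg=0xDF
After byte 3 (0x57): reg=0xB1
After byte 4 (0xE6): reg=0xA2
After byte 5 (0x07): reg=0x72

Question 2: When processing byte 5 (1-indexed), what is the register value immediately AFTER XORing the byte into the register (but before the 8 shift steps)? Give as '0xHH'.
Answer: 0xA5

Derivation:
Register before byte 5: 0xA2
Byte 5: 0x07
0xA2 XOR 0x07 = 0xA5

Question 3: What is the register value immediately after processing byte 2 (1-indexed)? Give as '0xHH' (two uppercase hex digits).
After byte 1 (0x1A): reg=0x46
After byte 2 (0x6F): reg=0xDF

Answer: 0xDF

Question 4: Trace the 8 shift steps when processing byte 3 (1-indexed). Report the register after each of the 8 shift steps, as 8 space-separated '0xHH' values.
Answer: 0x17 0x2E 0x5C 0xB8 0x77 0xEE 0xDB 0xB1

Derivation:
After byte 1 (0x1A): reg=0x46
After byte 2 (0x6F): reg=0xDF
Register before byte 3: 0xDF
After XOR with byte 0x57: 0x88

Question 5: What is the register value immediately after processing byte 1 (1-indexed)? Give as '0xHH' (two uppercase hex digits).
Answer: 0x46

Derivation:
After byte 1 (0x1A): reg=0x46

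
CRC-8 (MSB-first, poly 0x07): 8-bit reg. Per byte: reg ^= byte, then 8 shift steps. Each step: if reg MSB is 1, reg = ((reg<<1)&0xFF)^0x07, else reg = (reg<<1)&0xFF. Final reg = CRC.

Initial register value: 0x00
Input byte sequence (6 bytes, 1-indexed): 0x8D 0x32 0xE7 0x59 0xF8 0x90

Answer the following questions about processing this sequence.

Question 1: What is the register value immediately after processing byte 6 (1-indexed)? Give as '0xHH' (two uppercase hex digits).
After byte 1 (0x8D): reg=0xAA
After byte 2 (0x32): reg=0xC1
After byte 3 (0xE7): reg=0xF2
After byte 4 (0x59): reg=0x58
After byte 5 (0xF8): reg=0x69
After byte 6 (0x90): reg=0xE1

Answer: 0xE1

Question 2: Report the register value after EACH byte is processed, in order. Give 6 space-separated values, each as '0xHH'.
0xAA 0xC1 0xF2 0x58 0x69 0xE1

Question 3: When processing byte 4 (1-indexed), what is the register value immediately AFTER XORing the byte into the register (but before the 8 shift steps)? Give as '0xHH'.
Answer: 0xAB

Derivation:
Register before byte 4: 0xF2
Byte 4: 0x59
0xF2 XOR 0x59 = 0xAB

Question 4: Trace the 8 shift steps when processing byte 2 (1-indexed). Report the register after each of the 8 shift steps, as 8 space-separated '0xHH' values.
After byte 1 (0x8D): reg=0xAA
Register before byte 2: 0xAA
After XOR with byte 0x32: 0x98

Answer: 0x37 0x6E 0xDC 0xBF 0x79 0xF2 0xE3 0xC1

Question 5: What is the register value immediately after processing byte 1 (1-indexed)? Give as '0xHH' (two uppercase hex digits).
After byte 1 (0x8D): reg=0xAA

Answer: 0xAA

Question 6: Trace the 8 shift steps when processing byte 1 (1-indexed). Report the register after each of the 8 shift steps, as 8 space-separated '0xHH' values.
Register before byte 1: 0x00
After XOR with byte 0x8D: 0x8D

Answer: 0x1D 0x3A 0x74 0xE8 0xD7 0xA9 0x55 0xAA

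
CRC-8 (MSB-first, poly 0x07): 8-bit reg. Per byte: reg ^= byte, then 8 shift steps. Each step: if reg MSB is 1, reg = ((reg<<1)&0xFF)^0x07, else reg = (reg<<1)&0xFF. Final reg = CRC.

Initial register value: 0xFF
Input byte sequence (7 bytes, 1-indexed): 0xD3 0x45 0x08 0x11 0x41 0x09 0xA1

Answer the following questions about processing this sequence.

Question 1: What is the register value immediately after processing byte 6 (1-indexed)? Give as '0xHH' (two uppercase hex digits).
Answer: 0xFD

Derivation:
After byte 1 (0xD3): reg=0xC4
After byte 2 (0x45): reg=0x8E
After byte 3 (0x08): reg=0x9B
After byte 4 (0x11): reg=0xBF
After byte 5 (0x41): reg=0xF4
After byte 6 (0x09): reg=0xFD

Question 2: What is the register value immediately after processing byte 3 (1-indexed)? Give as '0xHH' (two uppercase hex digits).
After byte 1 (0xD3): reg=0xC4
After byte 2 (0x45): reg=0x8E
After byte 3 (0x08): reg=0x9B

Answer: 0x9B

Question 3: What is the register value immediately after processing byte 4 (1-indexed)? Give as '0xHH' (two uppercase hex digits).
After byte 1 (0xD3): reg=0xC4
After byte 2 (0x45): reg=0x8E
After byte 3 (0x08): reg=0x9B
After byte 4 (0x11): reg=0xBF

Answer: 0xBF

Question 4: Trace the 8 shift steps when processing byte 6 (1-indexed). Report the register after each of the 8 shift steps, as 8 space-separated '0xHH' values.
Answer: 0xFD 0xFD 0xFD 0xFD 0xFD 0xFD 0xFD 0xFD

Derivation:
After byte 1 (0xD3): reg=0xC4
After byte 2 (0x45): reg=0x8E
After byte 3 (0x08): reg=0x9B
After byte 4 (0x11): reg=0xBF
After byte 5 (0x41): reg=0xF4
Register before byte 6: 0xF4
After XOR with byte 0x09: 0xFD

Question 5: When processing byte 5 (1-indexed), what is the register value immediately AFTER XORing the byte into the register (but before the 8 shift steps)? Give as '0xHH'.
Answer: 0xFE

Derivation:
Register before byte 5: 0xBF
Byte 5: 0x41
0xBF XOR 0x41 = 0xFE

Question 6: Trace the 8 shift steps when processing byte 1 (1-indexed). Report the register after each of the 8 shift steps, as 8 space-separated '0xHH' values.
Answer: 0x58 0xB0 0x67 0xCE 0x9B 0x31 0x62 0xC4

Derivation:
Register before byte 1: 0xFF
After XOR with byte 0xD3: 0x2C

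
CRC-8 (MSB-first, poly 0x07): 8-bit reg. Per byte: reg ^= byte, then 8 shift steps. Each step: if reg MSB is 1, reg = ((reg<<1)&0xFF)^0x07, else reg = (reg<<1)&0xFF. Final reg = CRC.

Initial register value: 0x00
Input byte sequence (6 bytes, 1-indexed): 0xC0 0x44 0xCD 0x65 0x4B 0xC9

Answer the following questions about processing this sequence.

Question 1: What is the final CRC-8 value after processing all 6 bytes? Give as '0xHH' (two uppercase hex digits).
After byte 1 (0xC0): reg=0x4E
After byte 2 (0x44): reg=0x36
After byte 3 (0xCD): reg=0xEF
After byte 4 (0x65): reg=0xBF
After byte 5 (0x4B): reg=0xC2
After byte 6 (0xC9): reg=0x31

Answer: 0x31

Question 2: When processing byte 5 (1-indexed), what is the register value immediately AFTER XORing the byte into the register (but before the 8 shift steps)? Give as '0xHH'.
Register before byte 5: 0xBF
Byte 5: 0x4B
0xBF XOR 0x4B = 0xF4

Answer: 0xF4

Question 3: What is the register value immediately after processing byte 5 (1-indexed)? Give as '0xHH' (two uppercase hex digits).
After byte 1 (0xC0): reg=0x4E
After byte 2 (0x44): reg=0x36
After byte 3 (0xCD): reg=0xEF
After byte 4 (0x65): reg=0xBF
After byte 5 (0x4B): reg=0xC2

Answer: 0xC2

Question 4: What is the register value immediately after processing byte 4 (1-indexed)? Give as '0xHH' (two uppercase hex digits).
After byte 1 (0xC0): reg=0x4E
After byte 2 (0x44): reg=0x36
After byte 3 (0xCD): reg=0xEF
After byte 4 (0x65): reg=0xBF

Answer: 0xBF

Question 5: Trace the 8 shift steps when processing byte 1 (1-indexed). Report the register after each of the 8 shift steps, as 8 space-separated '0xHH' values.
Register before byte 1: 0x00
After XOR with byte 0xC0: 0xC0

Answer: 0x87 0x09 0x12 0x24 0x48 0x90 0x27 0x4E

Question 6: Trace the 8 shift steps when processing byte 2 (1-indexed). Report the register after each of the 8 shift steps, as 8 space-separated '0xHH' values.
Answer: 0x14 0x28 0x50 0xA0 0x47 0x8E 0x1B 0x36

Derivation:
After byte 1 (0xC0): reg=0x4E
Register before byte 2: 0x4E
After XOR with byte 0x44: 0x0A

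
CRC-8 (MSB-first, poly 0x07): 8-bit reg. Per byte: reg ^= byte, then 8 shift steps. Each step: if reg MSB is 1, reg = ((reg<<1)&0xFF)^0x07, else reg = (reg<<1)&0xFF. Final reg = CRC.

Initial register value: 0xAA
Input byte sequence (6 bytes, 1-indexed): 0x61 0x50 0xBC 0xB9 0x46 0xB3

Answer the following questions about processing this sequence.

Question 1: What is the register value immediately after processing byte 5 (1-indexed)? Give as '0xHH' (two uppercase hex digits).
Answer: 0x2B

Derivation:
After byte 1 (0x61): reg=0x7F
After byte 2 (0x50): reg=0xCD
After byte 3 (0xBC): reg=0x50
After byte 4 (0xB9): reg=0x91
After byte 5 (0x46): reg=0x2B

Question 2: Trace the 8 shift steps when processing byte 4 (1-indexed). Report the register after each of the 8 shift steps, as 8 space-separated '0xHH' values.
Answer: 0xD5 0xAD 0x5D 0xBA 0x73 0xE6 0xCB 0x91

Derivation:
After byte 1 (0x61): reg=0x7F
After byte 2 (0x50): reg=0xCD
After byte 3 (0xBC): reg=0x50
Register before byte 4: 0x50
After XOR with byte 0xB9: 0xE9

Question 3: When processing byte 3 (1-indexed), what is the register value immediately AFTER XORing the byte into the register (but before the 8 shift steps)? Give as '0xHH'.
Register before byte 3: 0xCD
Byte 3: 0xBC
0xCD XOR 0xBC = 0x71

Answer: 0x71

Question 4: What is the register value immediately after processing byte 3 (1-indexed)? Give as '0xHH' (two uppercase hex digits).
After byte 1 (0x61): reg=0x7F
After byte 2 (0x50): reg=0xCD
After byte 3 (0xBC): reg=0x50

Answer: 0x50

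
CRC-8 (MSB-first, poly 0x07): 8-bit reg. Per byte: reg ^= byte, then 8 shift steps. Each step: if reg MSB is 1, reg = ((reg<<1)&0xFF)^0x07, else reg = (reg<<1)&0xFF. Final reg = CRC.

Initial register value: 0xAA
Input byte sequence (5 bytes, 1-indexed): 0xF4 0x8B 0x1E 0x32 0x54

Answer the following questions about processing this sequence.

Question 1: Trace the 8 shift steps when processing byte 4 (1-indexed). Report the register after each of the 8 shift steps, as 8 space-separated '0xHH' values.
Answer: 0x82 0x03 0x06 0x0C 0x18 0x30 0x60 0xC0

Derivation:
After byte 1 (0xF4): reg=0x9D
After byte 2 (0x8B): reg=0x62
After byte 3 (0x1E): reg=0x73
Register before byte 4: 0x73
After XOR with byte 0x32: 0x41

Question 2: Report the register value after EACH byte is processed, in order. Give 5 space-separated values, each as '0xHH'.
0x9D 0x62 0x73 0xC0 0xE5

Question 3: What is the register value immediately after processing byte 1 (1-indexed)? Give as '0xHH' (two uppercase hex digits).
After byte 1 (0xF4): reg=0x9D

Answer: 0x9D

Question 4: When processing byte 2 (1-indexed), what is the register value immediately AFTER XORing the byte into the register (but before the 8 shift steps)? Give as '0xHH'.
Answer: 0x16

Derivation:
Register before byte 2: 0x9D
Byte 2: 0x8B
0x9D XOR 0x8B = 0x16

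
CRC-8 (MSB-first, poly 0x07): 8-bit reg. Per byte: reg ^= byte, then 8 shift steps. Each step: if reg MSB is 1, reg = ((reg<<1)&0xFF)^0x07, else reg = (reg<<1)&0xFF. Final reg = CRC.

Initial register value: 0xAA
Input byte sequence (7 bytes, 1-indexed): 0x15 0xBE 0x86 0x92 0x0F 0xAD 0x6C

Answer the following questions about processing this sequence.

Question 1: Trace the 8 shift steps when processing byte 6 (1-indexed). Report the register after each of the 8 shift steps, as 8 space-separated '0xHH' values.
Answer: 0x27 0x4E 0x9C 0x3F 0x7E 0xFC 0xFF 0xF9

Derivation:
After byte 1 (0x15): reg=0x34
After byte 2 (0xBE): reg=0xBF
After byte 3 (0x86): reg=0xAF
After byte 4 (0x92): reg=0xB3
After byte 5 (0x0F): reg=0x3D
Register before byte 6: 0x3D
After XOR with byte 0xAD: 0x90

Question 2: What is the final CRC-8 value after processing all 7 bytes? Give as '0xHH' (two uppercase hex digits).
Answer: 0xE2

Derivation:
After byte 1 (0x15): reg=0x34
After byte 2 (0xBE): reg=0xBF
After byte 3 (0x86): reg=0xAF
After byte 4 (0x92): reg=0xB3
After byte 5 (0x0F): reg=0x3D
After byte 6 (0xAD): reg=0xF9
After byte 7 (0x6C): reg=0xE2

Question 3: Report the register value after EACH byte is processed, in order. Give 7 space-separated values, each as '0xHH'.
0x34 0xBF 0xAF 0xB3 0x3D 0xF9 0xE2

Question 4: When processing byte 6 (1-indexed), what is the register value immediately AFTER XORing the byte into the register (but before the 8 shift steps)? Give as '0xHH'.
Register before byte 6: 0x3D
Byte 6: 0xAD
0x3D XOR 0xAD = 0x90

Answer: 0x90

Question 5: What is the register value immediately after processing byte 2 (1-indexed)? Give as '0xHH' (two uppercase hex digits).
Answer: 0xBF

Derivation:
After byte 1 (0x15): reg=0x34
After byte 2 (0xBE): reg=0xBF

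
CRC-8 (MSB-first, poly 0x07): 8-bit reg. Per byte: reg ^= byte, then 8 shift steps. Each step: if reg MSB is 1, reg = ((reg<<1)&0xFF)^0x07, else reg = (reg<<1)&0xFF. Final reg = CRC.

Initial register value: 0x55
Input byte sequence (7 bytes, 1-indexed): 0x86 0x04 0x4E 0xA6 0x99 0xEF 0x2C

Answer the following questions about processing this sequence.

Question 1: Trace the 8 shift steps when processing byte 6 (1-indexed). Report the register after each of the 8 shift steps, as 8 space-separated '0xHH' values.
After byte 1 (0x86): reg=0x37
After byte 2 (0x04): reg=0x99
After byte 3 (0x4E): reg=0x2B
After byte 4 (0xA6): reg=0xAA
After byte 5 (0x99): reg=0x99
Register before byte 6: 0x99
After XOR with byte 0xEF: 0x76

Answer: 0xEC 0xDF 0xB9 0x75 0xEA 0xD3 0xA1 0x45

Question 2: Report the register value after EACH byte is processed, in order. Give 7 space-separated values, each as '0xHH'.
0x37 0x99 0x2B 0xAA 0x99 0x45 0x18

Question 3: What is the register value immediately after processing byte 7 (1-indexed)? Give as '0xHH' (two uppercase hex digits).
After byte 1 (0x86): reg=0x37
After byte 2 (0x04): reg=0x99
After byte 3 (0x4E): reg=0x2B
After byte 4 (0xA6): reg=0xAA
After byte 5 (0x99): reg=0x99
After byte 6 (0xEF): reg=0x45
After byte 7 (0x2C): reg=0x18

Answer: 0x18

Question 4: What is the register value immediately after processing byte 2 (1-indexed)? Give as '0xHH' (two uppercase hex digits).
After byte 1 (0x86): reg=0x37
After byte 2 (0x04): reg=0x99

Answer: 0x99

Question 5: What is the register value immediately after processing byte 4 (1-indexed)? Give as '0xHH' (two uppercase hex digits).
After byte 1 (0x86): reg=0x37
After byte 2 (0x04): reg=0x99
After byte 3 (0x4E): reg=0x2B
After byte 4 (0xA6): reg=0xAA

Answer: 0xAA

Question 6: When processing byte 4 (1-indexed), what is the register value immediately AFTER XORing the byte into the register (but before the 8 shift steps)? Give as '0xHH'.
Answer: 0x8D

Derivation:
Register before byte 4: 0x2B
Byte 4: 0xA6
0x2B XOR 0xA6 = 0x8D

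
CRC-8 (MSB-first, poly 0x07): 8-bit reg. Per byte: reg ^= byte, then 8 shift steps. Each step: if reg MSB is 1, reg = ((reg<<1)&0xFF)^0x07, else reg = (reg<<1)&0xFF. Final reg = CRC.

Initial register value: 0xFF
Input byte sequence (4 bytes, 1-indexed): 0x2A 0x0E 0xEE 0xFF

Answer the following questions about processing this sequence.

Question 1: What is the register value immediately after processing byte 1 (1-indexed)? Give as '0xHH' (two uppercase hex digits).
After byte 1 (0x2A): reg=0x25

Answer: 0x25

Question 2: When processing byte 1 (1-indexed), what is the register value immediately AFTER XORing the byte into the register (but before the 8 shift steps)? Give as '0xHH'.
Register before byte 1: 0xFF
Byte 1: 0x2A
0xFF XOR 0x2A = 0xD5

Answer: 0xD5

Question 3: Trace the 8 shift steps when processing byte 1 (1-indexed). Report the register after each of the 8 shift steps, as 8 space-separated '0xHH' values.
Answer: 0xAD 0x5D 0xBA 0x73 0xE6 0xCB 0x91 0x25

Derivation:
Register before byte 1: 0xFF
After XOR with byte 0x2A: 0xD5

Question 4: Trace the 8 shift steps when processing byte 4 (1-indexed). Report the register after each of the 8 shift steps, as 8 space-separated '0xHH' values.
Answer: 0x84 0x0F 0x1E 0x3C 0x78 0xF0 0xE7 0xC9

Derivation:
After byte 1 (0x2A): reg=0x25
After byte 2 (0x0E): reg=0xD1
After byte 3 (0xEE): reg=0xBD
Register before byte 4: 0xBD
After XOR with byte 0xFF: 0x42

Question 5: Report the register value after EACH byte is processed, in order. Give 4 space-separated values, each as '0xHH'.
0x25 0xD1 0xBD 0xC9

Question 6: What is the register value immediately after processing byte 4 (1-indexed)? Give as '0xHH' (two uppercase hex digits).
Answer: 0xC9

Derivation:
After byte 1 (0x2A): reg=0x25
After byte 2 (0x0E): reg=0xD1
After byte 3 (0xEE): reg=0xBD
After byte 4 (0xFF): reg=0xC9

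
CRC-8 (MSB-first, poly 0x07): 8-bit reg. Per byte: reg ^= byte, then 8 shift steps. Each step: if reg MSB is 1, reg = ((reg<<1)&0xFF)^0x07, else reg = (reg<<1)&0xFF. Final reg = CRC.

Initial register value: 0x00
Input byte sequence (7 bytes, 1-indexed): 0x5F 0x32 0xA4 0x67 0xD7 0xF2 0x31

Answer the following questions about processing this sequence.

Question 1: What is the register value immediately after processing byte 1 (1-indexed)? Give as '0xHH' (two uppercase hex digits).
After byte 1 (0x5F): reg=0x9A

Answer: 0x9A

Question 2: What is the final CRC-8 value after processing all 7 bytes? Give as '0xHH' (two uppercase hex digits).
After byte 1 (0x5F): reg=0x9A
After byte 2 (0x32): reg=0x51
After byte 3 (0xA4): reg=0xC5
After byte 4 (0x67): reg=0x67
After byte 5 (0xD7): reg=0x19
After byte 6 (0xF2): reg=0x9F
After byte 7 (0x31): reg=0x43

Answer: 0x43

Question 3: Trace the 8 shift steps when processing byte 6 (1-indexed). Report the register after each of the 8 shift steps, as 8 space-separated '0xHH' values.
Answer: 0xD1 0xA5 0x4D 0x9A 0x33 0x66 0xCC 0x9F

Derivation:
After byte 1 (0x5F): reg=0x9A
After byte 2 (0x32): reg=0x51
After byte 3 (0xA4): reg=0xC5
After byte 4 (0x67): reg=0x67
After byte 5 (0xD7): reg=0x19
Register before byte 6: 0x19
After XOR with byte 0xF2: 0xEB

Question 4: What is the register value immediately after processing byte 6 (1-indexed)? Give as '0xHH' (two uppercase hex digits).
Answer: 0x9F

Derivation:
After byte 1 (0x5F): reg=0x9A
After byte 2 (0x32): reg=0x51
After byte 3 (0xA4): reg=0xC5
After byte 4 (0x67): reg=0x67
After byte 5 (0xD7): reg=0x19
After byte 6 (0xF2): reg=0x9F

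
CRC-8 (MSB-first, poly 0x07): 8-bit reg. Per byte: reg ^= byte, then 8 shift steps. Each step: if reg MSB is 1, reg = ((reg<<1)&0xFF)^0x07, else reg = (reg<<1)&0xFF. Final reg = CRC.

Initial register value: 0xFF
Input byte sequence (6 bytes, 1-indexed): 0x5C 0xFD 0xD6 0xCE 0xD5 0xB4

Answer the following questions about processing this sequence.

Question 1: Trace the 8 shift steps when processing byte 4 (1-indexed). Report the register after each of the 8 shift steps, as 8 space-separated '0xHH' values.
Answer: 0xD3 0xA1 0x45 0x8A 0x13 0x26 0x4C 0x98

Derivation:
After byte 1 (0x5C): reg=0x60
After byte 2 (0xFD): reg=0xDA
After byte 3 (0xD6): reg=0x24
Register before byte 4: 0x24
After XOR with byte 0xCE: 0xEA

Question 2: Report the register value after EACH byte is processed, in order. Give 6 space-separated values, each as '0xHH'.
0x60 0xDA 0x24 0x98 0xE4 0xB7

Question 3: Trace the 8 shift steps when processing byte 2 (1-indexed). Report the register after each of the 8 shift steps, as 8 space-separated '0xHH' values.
Answer: 0x3D 0x7A 0xF4 0xEF 0xD9 0xB5 0x6D 0xDA

Derivation:
After byte 1 (0x5C): reg=0x60
Register before byte 2: 0x60
After XOR with byte 0xFD: 0x9D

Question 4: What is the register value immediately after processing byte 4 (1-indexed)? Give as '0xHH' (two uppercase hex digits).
Answer: 0x98

Derivation:
After byte 1 (0x5C): reg=0x60
After byte 2 (0xFD): reg=0xDA
After byte 3 (0xD6): reg=0x24
After byte 4 (0xCE): reg=0x98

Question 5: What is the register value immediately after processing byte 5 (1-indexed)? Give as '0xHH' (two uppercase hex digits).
After byte 1 (0x5C): reg=0x60
After byte 2 (0xFD): reg=0xDA
After byte 3 (0xD6): reg=0x24
After byte 4 (0xCE): reg=0x98
After byte 5 (0xD5): reg=0xE4

Answer: 0xE4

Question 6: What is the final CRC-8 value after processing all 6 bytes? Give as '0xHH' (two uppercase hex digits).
Answer: 0xB7

Derivation:
After byte 1 (0x5C): reg=0x60
After byte 2 (0xFD): reg=0xDA
After byte 3 (0xD6): reg=0x24
After byte 4 (0xCE): reg=0x98
After byte 5 (0xD5): reg=0xE4
After byte 6 (0xB4): reg=0xB7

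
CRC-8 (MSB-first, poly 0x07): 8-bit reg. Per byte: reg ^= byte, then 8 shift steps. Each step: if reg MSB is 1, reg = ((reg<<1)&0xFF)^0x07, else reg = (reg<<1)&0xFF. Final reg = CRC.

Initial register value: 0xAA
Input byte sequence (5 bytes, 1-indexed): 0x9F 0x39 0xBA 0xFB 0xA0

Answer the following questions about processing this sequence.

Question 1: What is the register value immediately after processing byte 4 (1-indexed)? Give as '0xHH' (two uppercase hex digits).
Answer: 0x1E

Derivation:
After byte 1 (0x9F): reg=0x8B
After byte 2 (0x39): reg=0x17
After byte 3 (0xBA): reg=0x4A
After byte 4 (0xFB): reg=0x1E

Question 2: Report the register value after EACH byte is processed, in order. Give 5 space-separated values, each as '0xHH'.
0x8B 0x17 0x4A 0x1E 0x33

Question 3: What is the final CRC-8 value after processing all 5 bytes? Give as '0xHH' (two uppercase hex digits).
Answer: 0x33

Derivation:
After byte 1 (0x9F): reg=0x8B
After byte 2 (0x39): reg=0x17
After byte 3 (0xBA): reg=0x4A
After byte 4 (0xFB): reg=0x1E
After byte 5 (0xA0): reg=0x33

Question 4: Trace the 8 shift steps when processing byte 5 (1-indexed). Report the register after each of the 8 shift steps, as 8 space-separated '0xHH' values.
Answer: 0x7B 0xF6 0xEB 0xD1 0xA5 0x4D 0x9A 0x33

Derivation:
After byte 1 (0x9F): reg=0x8B
After byte 2 (0x39): reg=0x17
After byte 3 (0xBA): reg=0x4A
After byte 4 (0xFB): reg=0x1E
Register before byte 5: 0x1E
After XOR with byte 0xA0: 0xBE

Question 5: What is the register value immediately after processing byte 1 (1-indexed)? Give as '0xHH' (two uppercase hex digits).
Answer: 0x8B

Derivation:
After byte 1 (0x9F): reg=0x8B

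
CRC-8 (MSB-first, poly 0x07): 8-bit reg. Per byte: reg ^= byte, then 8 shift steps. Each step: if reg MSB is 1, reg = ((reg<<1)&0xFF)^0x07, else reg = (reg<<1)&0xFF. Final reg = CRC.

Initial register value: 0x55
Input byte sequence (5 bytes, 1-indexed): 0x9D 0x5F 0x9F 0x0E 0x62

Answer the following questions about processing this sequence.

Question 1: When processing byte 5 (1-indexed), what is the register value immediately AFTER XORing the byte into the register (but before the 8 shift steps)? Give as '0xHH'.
Answer: 0x13

Derivation:
Register before byte 5: 0x71
Byte 5: 0x62
0x71 XOR 0x62 = 0x13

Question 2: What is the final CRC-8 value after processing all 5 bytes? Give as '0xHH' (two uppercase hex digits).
After byte 1 (0x9D): reg=0x76
After byte 2 (0x5F): reg=0xDF
After byte 3 (0x9F): reg=0xC7
After byte 4 (0x0E): reg=0x71
After byte 5 (0x62): reg=0x79

Answer: 0x79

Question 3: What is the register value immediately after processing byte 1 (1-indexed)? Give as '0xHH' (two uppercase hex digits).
After byte 1 (0x9D): reg=0x76

Answer: 0x76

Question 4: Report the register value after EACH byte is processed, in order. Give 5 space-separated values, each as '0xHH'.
0x76 0xDF 0xC7 0x71 0x79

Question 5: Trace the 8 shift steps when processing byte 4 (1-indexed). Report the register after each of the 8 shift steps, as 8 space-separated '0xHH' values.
Answer: 0x95 0x2D 0x5A 0xB4 0x6F 0xDE 0xBB 0x71

Derivation:
After byte 1 (0x9D): reg=0x76
After byte 2 (0x5F): reg=0xDF
After byte 3 (0x9F): reg=0xC7
Register before byte 4: 0xC7
After XOR with byte 0x0E: 0xC9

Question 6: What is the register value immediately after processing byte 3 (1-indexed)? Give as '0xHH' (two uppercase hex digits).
After byte 1 (0x9D): reg=0x76
After byte 2 (0x5F): reg=0xDF
After byte 3 (0x9F): reg=0xC7

Answer: 0xC7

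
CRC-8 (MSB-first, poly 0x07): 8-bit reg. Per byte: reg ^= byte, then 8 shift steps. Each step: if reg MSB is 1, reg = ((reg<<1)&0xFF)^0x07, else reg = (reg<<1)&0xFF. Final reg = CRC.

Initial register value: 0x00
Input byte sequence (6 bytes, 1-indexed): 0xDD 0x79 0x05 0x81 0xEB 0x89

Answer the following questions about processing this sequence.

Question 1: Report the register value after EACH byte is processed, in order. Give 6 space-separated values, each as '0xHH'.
0x1D 0x3B 0xBA 0xA1 0xF1 0x6F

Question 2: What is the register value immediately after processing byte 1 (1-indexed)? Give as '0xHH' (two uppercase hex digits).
After byte 1 (0xDD): reg=0x1D

Answer: 0x1D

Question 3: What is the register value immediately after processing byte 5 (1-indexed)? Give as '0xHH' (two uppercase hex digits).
After byte 1 (0xDD): reg=0x1D
After byte 2 (0x79): reg=0x3B
After byte 3 (0x05): reg=0xBA
After byte 4 (0x81): reg=0xA1
After byte 5 (0xEB): reg=0xF1

Answer: 0xF1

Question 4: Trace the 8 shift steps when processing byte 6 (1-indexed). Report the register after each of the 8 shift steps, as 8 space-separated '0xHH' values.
Answer: 0xF0 0xE7 0xC9 0x95 0x2D 0x5A 0xB4 0x6F

Derivation:
After byte 1 (0xDD): reg=0x1D
After byte 2 (0x79): reg=0x3B
After byte 3 (0x05): reg=0xBA
After byte 4 (0x81): reg=0xA1
After byte 5 (0xEB): reg=0xF1
Register before byte 6: 0xF1
After XOR with byte 0x89: 0x78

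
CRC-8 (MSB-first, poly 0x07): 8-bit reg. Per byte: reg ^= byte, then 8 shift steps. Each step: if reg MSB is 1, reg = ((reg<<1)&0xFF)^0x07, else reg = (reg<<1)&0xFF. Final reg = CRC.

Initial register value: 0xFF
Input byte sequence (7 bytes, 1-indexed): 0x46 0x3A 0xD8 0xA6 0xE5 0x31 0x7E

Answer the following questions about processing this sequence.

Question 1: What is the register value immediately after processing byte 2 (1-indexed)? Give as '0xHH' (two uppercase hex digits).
After byte 1 (0x46): reg=0x26
After byte 2 (0x3A): reg=0x54

Answer: 0x54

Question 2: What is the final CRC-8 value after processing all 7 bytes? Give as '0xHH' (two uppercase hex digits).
After byte 1 (0x46): reg=0x26
After byte 2 (0x3A): reg=0x54
After byte 3 (0xD8): reg=0xAD
After byte 4 (0xA6): reg=0x31
After byte 5 (0xE5): reg=0x22
After byte 6 (0x31): reg=0x79
After byte 7 (0x7E): reg=0x15

Answer: 0x15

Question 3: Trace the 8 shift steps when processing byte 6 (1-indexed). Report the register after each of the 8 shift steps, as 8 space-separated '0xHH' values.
After byte 1 (0x46): reg=0x26
After byte 2 (0x3A): reg=0x54
After byte 3 (0xD8): reg=0xAD
After byte 4 (0xA6): reg=0x31
After byte 5 (0xE5): reg=0x22
Register before byte 6: 0x22
After XOR with byte 0x31: 0x13

Answer: 0x26 0x4C 0x98 0x37 0x6E 0xDC 0xBF 0x79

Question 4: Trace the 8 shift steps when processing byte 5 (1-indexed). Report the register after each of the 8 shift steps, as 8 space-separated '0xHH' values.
After byte 1 (0x46): reg=0x26
After byte 2 (0x3A): reg=0x54
After byte 3 (0xD8): reg=0xAD
After byte 4 (0xA6): reg=0x31
Register before byte 5: 0x31
After XOR with byte 0xE5: 0xD4

Answer: 0xAF 0x59 0xB2 0x63 0xC6 0x8B 0x11 0x22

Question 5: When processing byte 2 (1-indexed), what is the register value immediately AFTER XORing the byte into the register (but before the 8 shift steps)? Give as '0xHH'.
Register before byte 2: 0x26
Byte 2: 0x3A
0x26 XOR 0x3A = 0x1C

Answer: 0x1C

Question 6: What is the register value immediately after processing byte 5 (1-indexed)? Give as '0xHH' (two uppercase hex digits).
Answer: 0x22

Derivation:
After byte 1 (0x46): reg=0x26
After byte 2 (0x3A): reg=0x54
After byte 3 (0xD8): reg=0xAD
After byte 4 (0xA6): reg=0x31
After byte 5 (0xE5): reg=0x22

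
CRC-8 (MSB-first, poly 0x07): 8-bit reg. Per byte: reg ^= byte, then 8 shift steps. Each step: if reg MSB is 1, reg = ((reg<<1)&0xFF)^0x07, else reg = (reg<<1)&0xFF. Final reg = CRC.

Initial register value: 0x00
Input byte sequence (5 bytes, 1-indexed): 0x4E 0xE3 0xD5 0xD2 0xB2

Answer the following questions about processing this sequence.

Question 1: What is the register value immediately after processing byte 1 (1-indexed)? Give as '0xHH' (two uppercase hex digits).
After byte 1 (0x4E): reg=0xED

Answer: 0xED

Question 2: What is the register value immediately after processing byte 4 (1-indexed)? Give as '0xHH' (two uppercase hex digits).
Answer: 0xE7

Derivation:
After byte 1 (0x4E): reg=0xED
After byte 2 (0xE3): reg=0x2A
After byte 3 (0xD5): reg=0xF3
After byte 4 (0xD2): reg=0xE7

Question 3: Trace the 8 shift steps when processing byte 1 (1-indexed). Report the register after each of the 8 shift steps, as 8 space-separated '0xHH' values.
Register before byte 1: 0x00
After XOR with byte 0x4E: 0x4E

Answer: 0x9C 0x3F 0x7E 0xFC 0xFF 0xF9 0xF5 0xED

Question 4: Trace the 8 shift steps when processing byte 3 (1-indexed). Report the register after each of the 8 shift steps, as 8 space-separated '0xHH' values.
After byte 1 (0x4E): reg=0xED
After byte 2 (0xE3): reg=0x2A
Register before byte 3: 0x2A
After XOR with byte 0xD5: 0xFF

Answer: 0xF9 0xF5 0xED 0xDD 0xBD 0x7D 0xFA 0xF3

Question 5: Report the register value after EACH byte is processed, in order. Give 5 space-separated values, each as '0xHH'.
0xED 0x2A 0xF3 0xE7 0xAC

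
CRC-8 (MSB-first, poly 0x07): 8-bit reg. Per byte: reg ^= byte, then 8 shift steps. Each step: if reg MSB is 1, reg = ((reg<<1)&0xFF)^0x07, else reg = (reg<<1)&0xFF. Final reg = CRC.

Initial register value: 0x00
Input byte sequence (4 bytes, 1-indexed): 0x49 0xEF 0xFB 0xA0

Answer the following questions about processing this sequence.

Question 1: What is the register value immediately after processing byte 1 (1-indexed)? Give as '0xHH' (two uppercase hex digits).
Answer: 0xF8

Derivation:
After byte 1 (0x49): reg=0xF8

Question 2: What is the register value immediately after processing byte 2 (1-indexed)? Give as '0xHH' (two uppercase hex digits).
Answer: 0x65

Derivation:
After byte 1 (0x49): reg=0xF8
After byte 2 (0xEF): reg=0x65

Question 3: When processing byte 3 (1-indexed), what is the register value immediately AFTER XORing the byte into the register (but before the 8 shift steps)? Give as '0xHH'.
Register before byte 3: 0x65
Byte 3: 0xFB
0x65 XOR 0xFB = 0x9E

Answer: 0x9E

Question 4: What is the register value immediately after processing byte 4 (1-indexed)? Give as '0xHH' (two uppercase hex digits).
Answer: 0x5E

Derivation:
After byte 1 (0x49): reg=0xF8
After byte 2 (0xEF): reg=0x65
After byte 3 (0xFB): reg=0xD3
After byte 4 (0xA0): reg=0x5E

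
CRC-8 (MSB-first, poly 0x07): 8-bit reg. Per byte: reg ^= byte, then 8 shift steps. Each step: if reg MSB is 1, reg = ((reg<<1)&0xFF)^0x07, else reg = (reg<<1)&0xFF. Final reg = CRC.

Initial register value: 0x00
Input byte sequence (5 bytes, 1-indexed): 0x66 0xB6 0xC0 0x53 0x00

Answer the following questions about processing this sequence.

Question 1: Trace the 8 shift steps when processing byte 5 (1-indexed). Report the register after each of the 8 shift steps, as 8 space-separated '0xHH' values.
Answer: 0xCD 0x9D 0x3D 0x7A 0xF4 0xEF 0xD9 0xB5

Derivation:
After byte 1 (0x66): reg=0x35
After byte 2 (0xB6): reg=0x80
After byte 3 (0xC0): reg=0xC7
After byte 4 (0x53): reg=0xE5
Register before byte 5: 0xE5
After XOR with byte 0x00: 0xE5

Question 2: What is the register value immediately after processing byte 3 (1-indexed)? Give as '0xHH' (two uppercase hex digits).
Answer: 0xC7

Derivation:
After byte 1 (0x66): reg=0x35
After byte 2 (0xB6): reg=0x80
After byte 3 (0xC0): reg=0xC7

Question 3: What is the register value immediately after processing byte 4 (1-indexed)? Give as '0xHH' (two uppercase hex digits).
After byte 1 (0x66): reg=0x35
After byte 2 (0xB6): reg=0x80
After byte 3 (0xC0): reg=0xC7
After byte 4 (0x53): reg=0xE5

Answer: 0xE5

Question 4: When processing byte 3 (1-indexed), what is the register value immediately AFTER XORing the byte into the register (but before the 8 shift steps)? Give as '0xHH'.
Answer: 0x40

Derivation:
Register before byte 3: 0x80
Byte 3: 0xC0
0x80 XOR 0xC0 = 0x40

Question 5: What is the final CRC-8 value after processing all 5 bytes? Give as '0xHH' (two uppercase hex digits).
Answer: 0xB5

Derivation:
After byte 1 (0x66): reg=0x35
After byte 2 (0xB6): reg=0x80
After byte 3 (0xC0): reg=0xC7
After byte 4 (0x53): reg=0xE5
After byte 5 (0x00): reg=0xB5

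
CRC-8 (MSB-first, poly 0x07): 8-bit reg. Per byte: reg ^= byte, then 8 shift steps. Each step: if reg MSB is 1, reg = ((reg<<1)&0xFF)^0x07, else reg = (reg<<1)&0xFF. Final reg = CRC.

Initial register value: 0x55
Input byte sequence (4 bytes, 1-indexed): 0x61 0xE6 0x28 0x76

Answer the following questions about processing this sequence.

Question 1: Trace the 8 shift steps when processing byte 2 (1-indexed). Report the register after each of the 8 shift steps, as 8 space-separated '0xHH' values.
After byte 1 (0x61): reg=0x8C
Register before byte 2: 0x8C
After XOR with byte 0xE6: 0x6A

Answer: 0xD4 0xAF 0x59 0xB2 0x63 0xC6 0x8B 0x11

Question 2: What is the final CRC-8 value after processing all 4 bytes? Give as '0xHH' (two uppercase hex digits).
Answer: 0x01

Derivation:
After byte 1 (0x61): reg=0x8C
After byte 2 (0xE6): reg=0x11
After byte 3 (0x28): reg=0xAF
After byte 4 (0x76): reg=0x01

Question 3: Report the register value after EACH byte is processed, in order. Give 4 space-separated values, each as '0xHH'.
0x8C 0x11 0xAF 0x01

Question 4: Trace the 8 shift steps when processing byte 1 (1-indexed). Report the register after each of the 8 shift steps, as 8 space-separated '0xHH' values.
Register before byte 1: 0x55
After XOR with byte 0x61: 0x34

Answer: 0x68 0xD0 0xA7 0x49 0x92 0x23 0x46 0x8C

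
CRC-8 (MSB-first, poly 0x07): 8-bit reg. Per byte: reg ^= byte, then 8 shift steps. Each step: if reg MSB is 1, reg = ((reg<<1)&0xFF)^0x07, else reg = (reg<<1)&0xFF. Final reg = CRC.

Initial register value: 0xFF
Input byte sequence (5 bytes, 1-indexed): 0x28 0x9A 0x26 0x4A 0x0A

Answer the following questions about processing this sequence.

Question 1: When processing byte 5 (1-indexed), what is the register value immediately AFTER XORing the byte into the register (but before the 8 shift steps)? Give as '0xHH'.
Answer: 0xAA

Derivation:
Register before byte 5: 0xA0
Byte 5: 0x0A
0xA0 XOR 0x0A = 0xAA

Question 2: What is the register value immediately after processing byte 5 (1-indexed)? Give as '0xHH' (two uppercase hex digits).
Answer: 0x5F

Derivation:
After byte 1 (0x28): reg=0x2B
After byte 2 (0x9A): reg=0x1E
After byte 3 (0x26): reg=0xA8
After byte 4 (0x4A): reg=0xA0
After byte 5 (0x0A): reg=0x5F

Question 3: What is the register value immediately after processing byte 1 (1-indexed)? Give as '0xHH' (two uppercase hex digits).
After byte 1 (0x28): reg=0x2B

Answer: 0x2B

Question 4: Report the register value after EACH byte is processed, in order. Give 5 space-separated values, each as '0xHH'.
0x2B 0x1E 0xA8 0xA0 0x5F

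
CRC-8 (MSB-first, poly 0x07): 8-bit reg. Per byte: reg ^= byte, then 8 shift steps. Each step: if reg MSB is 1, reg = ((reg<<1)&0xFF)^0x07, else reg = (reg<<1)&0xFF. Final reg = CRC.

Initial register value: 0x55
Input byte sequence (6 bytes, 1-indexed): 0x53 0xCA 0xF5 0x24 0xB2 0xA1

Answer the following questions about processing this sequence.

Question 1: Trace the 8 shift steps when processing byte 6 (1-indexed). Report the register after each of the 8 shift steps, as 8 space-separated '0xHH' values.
Answer: 0x3D 0x7A 0xF4 0xEF 0xD9 0xB5 0x6D 0xDA

Derivation:
After byte 1 (0x53): reg=0x12
After byte 2 (0xCA): reg=0x06
After byte 3 (0xF5): reg=0xD7
After byte 4 (0x24): reg=0xD7
After byte 5 (0xB2): reg=0x3C
Register before byte 6: 0x3C
After XOR with byte 0xA1: 0x9D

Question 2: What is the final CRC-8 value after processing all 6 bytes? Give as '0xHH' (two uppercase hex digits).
Answer: 0xDA

Derivation:
After byte 1 (0x53): reg=0x12
After byte 2 (0xCA): reg=0x06
After byte 3 (0xF5): reg=0xD7
After byte 4 (0x24): reg=0xD7
After byte 5 (0xB2): reg=0x3C
After byte 6 (0xA1): reg=0xDA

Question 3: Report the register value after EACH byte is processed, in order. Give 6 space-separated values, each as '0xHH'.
0x12 0x06 0xD7 0xD7 0x3C 0xDA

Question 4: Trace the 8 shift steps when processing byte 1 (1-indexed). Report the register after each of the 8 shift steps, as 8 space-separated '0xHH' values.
Register before byte 1: 0x55
After XOR with byte 0x53: 0x06

Answer: 0x0C 0x18 0x30 0x60 0xC0 0x87 0x09 0x12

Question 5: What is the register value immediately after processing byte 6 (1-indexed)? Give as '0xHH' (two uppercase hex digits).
After byte 1 (0x53): reg=0x12
After byte 2 (0xCA): reg=0x06
After byte 3 (0xF5): reg=0xD7
After byte 4 (0x24): reg=0xD7
After byte 5 (0xB2): reg=0x3C
After byte 6 (0xA1): reg=0xDA

Answer: 0xDA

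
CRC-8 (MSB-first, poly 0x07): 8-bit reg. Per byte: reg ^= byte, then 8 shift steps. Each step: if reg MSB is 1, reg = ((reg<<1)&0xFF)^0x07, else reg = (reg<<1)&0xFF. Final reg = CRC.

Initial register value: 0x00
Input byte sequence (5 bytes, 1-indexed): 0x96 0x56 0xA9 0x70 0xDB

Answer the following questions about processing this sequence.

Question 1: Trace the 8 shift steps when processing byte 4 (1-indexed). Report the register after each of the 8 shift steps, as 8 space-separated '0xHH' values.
After byte 1 (0x96): reg=0xEB
After byte 2 (0x56): reg=0x3A
After byte 3 (0xA9): reg=0xF0
Register before byte 4: 0xF0
After XOR with byte 0x70: 0x80

Answer: 0x07 0x0E 0x1C 0x38 0x70 0xE0 0xC7 0x89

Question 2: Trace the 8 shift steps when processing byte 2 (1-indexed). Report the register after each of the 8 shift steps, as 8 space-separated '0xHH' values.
Answer: 0x7D 0xFA 0xF3 0xE1 0xC5 0x8D 0x1D 0x3A

Derivation:
After byte 1 (0x96): reg=0xEB
Register before byte 2: 0xEB
After XOR with byte 0x56: 0xBD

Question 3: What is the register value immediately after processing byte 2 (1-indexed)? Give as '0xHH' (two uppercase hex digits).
Answer: 0x3A

Derivation:
After byte 1 (0x96): reg=0xEB
After byte 2 (0x56): reg=0x3A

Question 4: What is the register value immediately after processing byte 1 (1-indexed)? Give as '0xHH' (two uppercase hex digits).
After byte 1 (0x96): reg=0xEB

Answer: 0xEB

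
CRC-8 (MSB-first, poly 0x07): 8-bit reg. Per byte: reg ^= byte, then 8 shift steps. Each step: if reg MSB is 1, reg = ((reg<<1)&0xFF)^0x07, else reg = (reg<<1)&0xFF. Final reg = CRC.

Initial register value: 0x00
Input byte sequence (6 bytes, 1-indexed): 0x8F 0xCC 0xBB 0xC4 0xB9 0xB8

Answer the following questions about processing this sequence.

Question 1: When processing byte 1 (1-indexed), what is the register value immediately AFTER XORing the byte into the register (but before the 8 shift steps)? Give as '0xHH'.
Register before byte 1: 0x00
Byte 1: 0x8F
0x00 XOR 0x8F = 0x8F

Answer: 0x8F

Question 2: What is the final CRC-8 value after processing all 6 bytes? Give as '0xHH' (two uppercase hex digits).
After byte 1 (0x8F): reg=0xA4
After byte 2 (0xCC): reg=0x1F
After byte 3 (0xBB): reg=0x75
After byte 4 (0xC4): reg=0x1E
After byte 5 (0xB9): reg=0x7C
After byte 6 (0xB8): reg=0x52

Answer: 0x52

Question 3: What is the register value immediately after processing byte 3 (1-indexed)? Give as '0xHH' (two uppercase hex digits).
Answer: 0x75

Derivation:
After byte 1 (0x8F): reg=0xA4
After byte 2 (0xCC): reg=0x1F
After byte 3 (0xBB): reg=0x75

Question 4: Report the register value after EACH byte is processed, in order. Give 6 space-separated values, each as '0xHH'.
0xA4 0x1F 0x75 0x1E 0x7C 0x52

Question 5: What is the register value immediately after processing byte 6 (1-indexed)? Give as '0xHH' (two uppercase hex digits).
Answer: 0x52

Derivation:
After byte 1 (0x8F): reg=0xA4
After byte 2 (0xCC): reg=0x1F
After byte 3 (0xBB): reg=0x75
After byte 4 (0xC4): reg=0x1E
After byte 5 (0xB9): reg=0x7C
After byte 6 (0xB8): reg=0x52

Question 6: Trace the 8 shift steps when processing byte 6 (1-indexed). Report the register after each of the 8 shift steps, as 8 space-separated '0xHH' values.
After byte 1 (0x8F): reg=0xA4
After byte 2 (0xCC): reg=0x1F
After byte 3 (0xBB): reg=0x75
After byte 4 (0xC4): reg=0x1E
After byte 5 (0xB9): reg=0x7C
Register before byte 6: 0x7C
After XOR with byte 0xB8: 0xC4

Answer: 0x8F 0x19 0x32 0x64 0xC8 0x97 0x29 0x52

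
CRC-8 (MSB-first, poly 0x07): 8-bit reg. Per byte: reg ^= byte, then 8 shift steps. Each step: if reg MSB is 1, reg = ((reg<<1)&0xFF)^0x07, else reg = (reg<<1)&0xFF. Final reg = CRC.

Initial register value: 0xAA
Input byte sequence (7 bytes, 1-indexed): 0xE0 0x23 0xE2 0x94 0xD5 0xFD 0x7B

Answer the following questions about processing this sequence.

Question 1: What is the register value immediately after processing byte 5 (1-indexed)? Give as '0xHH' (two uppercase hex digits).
After byte 1 (0xE0): reg=0xF1
After byte 2 (0x23): reg=0x30
After byte 3 (0xE2): reg=0x30
After byte 4 (0x94): reg=0x75
After byte 5 (0xD5): reg=0x69

Answer: 0x69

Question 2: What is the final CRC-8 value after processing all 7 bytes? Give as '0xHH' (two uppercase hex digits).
After byte 1 (0xE0): reg=0xF1
After byte 2 (0x23): reg=0x30
After byte 3 (0xE2): reg=0x30
After byte 4 (0x94): reg=0x75
After byte 5 (0xD5): reg=0x69
After byte 6 (0xFD): reg=0xE5
After byte 7 (0x7B): reg=0xD3

Answer: 0xD3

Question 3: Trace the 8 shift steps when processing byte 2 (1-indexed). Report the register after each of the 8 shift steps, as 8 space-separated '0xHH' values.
Answer: 0xA3 0x41 0x82 0x03 0x06 0x0C 0x18 0x30

Derivation:
After byte 1 (0xE0): reg=0xF1
Register before byte 2: 0xF1
After XOR with byte 0x23: 0xD2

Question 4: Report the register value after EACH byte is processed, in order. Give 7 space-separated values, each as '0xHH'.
0xF1 0x30 0x30 0x75 0x69 0xE5 0xD3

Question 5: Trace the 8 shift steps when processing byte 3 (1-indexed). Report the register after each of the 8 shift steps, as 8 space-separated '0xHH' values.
Answer: 0xA3 0x41 0x82 0x03 0x06 0x0C 0x18 0x30

Derivation:
After byte 1 (0xE0): reg=0xF1
After byte 2 (0x23): reg=0x30
Register before byte 3: 0x30
After XOR with byte 0xE2: 0xD2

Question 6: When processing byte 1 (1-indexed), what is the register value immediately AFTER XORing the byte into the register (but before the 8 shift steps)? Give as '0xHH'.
Answer: 0x4A

Derivation:
Register before byte 1: 0xAA
Byte 1: 0xE0
0xAA XOR 0xE0 = 0x4A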